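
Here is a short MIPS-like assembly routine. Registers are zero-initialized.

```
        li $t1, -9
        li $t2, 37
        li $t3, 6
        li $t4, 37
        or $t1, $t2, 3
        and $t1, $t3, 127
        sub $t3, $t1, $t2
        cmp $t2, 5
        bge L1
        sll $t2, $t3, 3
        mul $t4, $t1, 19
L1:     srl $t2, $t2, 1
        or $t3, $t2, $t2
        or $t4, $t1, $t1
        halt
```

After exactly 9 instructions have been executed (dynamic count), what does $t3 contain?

-31

after li $t1, -9: $t1=-9
after li $t2, 37: $t2=37
after li $t3, 6: $t3=6
after li $t4, 37: $t4=37
after or $t1, $t2, 3: $t1=37|3=39
after and $t1, $t3, 127: $t1=6&127=6
after sub $t3, $t1, $t2: $t3=6-37=-31
cmp $t2, 5  (cmp 37,5)
bge L1: taken
After step 9: $t3 = -31.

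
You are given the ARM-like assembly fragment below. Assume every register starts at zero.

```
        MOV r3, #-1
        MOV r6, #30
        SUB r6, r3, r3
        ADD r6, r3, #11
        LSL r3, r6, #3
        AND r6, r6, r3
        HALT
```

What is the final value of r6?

0

r3=-1
r6=30
r6=(-1)-(-1)=0
r6=(-1)+11=10
r3=10<<3=80
r6=10&80=0
halt.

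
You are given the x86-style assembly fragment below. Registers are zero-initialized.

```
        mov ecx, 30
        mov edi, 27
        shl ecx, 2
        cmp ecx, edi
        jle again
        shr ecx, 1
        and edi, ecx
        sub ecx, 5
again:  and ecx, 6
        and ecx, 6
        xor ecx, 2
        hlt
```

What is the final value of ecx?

4

after mov ecx, 30: ecx=30
after mov edi, 27: edi=27
after shl ecx, 2: ecx=30<<2=120
cmp ecx, edi  (cmp 120,27)
jle again: not taken
after shr ecx, 1: ecx=120>>1=60
after and edi, ecx: edi=27&60=24
after sub ecx, 5: ecx=60-5=55
after and ecx, 6: ecx=55&6=6
after and ecx, 6: ecx=6&6=6
after xor ecx, 2: ecx=6^2=4
halt.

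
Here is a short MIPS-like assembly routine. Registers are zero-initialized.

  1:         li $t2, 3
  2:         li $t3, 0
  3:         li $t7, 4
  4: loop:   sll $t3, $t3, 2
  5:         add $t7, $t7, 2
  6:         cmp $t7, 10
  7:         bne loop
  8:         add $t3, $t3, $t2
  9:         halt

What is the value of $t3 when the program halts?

$t2=3
$t3=0
$t7=4
$t3=0<<2=0
$t7=4+2=6
cmp $t7, 10  (cmp 6,10)
bne loop: taken
$t3=0<<2=0
$t7=6+2=8
cmp $t7, 10  (cmp 8,10)
bne loop: taken
$t3=0<<2=0
$t7=8+2=10
cmp $t7, 10  (cmp 10,10)
bne loop: not taken
$t3=0+3=3
halt.

3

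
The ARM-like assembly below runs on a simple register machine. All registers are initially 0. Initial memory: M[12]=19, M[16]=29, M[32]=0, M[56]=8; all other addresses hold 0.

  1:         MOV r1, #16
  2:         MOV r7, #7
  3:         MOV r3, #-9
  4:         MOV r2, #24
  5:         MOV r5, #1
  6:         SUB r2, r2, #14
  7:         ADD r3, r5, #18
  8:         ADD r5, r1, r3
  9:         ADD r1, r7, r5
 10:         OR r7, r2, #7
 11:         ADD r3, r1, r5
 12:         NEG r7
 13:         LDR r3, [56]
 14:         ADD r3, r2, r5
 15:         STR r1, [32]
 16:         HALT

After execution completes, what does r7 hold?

-15

MOV r1, #16 → r1=16
MOV r7, #7 → r7=7
MOV r3, #-9 → r3=-9
MOV r2, #24 → r2=24
MOV r5, #1 → r5=1
SUB r2, r2, #14 → r2=24-14=10
ADD r3, r5, #18 → r3=1+18=19
ADD r5, r1, r3 → r5=16+19=35
ADD r1, r7, r5 → r1=7+35=42
OR r7, r2, #7 → r7=10|7=15
ADD r3, r1, r5 → r3=42+35=77
NEG r7 → r7=-(15)=-15
LDR r3, [56] → r3=M[56]=8
ADD r3, r2, r5 → r3=10+35=45
STR r1, [32] → M[32]=42
halt.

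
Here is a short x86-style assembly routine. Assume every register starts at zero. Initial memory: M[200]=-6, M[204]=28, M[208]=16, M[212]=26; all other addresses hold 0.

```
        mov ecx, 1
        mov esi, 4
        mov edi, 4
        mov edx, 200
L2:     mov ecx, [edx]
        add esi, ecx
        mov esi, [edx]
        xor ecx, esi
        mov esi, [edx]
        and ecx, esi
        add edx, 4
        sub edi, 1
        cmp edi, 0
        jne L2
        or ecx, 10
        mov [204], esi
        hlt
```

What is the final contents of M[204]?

26

after mov ecx, 1: ecx=1
after mov esi, 4: esi=4
after mov edi, 4: edi=4
after mov edx, 200: edx=200
after mov ecx, [edx]: ecx=M[200]=-6
after add esi, ecx: esi=4+(-6)=-2
after mov esi, [edx]: esi=M[200]=-6
after xor ecx, esi: ecx=(-6)^(-6)=0
after mov esi, [edx]: esi=M[200]=-6
after and ecx, esi: ecx=0&(-6)=0
after add edx, 4: edx=200+4=204
after sub edi, 1: edi=4-1=3
cmp edi, 0  (cmp 3,0)
jne L2: taken
after mov ecx, [edx]: ecx=M[204]=28
after add esi, ecx: esi=(-6)+28=22
after mov esi, [edx]: esi=M[204]=28
after xor ecx, esi: ecx=28^28=0
after mov esi, [edx]: esi=M[204]=28
after and ecx, esi: ecx=0&28=0
after add edx, 4: edx=204+4=208
after sub edi, 1: edi=3-1=2
cmp edi, 0  (cmp 2,0)
jne L2: taken
after mov ecx, [edx]: ecx=M[208]=16
after add esi, ecx: esi=28+16=44
after mov esi, [edx]: esi=M[208]=16
after xor ecx, esi: ecx=16^16=0
after mov esi, [edx]: esi=M[208]=16
after and ecx, esi: ecx=0&16=0
after add edx, 4: edx=208+4=212
after sub edi, 1: edi=2-1=1
cmp edi, 0  (cmp 1,0)
jne L2: taken
after mov ecx, [edx]: ecx=M[212]=26
after add esi, ecx: esi=16+26=42
after mov esi, [edx]: esi=M[212]=26
after xor ecx, esi: ecx=26^26=0
after mov esi, [edx]: esi=M[212]=26
after and ecx, esi: ecx=0&26=0
after add edx, 4: edx=212+4=216
after sub edi, 1: edi=1-1=0
cmp edi, 0  (cmp 0,0)
jne L2: not taken
after or ecx, 10: ecx=0|10=10
mov [204], esi → M[204]=26
halt.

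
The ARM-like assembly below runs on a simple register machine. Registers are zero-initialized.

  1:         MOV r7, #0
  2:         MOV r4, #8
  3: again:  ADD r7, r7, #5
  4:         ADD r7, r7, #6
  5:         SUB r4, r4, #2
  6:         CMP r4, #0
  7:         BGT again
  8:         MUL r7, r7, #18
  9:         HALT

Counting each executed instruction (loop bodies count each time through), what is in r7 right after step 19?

44

r7=0
r4=8
r7=0+5=5
r7=5+6=11
r4=8-2=6
CMP r4, #0  (cmp 6,0)
BGT again: taken
r7=11+5=16
r7=16+6=22
r4=6-2=4
CMP r4, #0  (cmp 4,0)
BGT again: taken
r7=22+5=27
r7=27+6=33
r4=4-2=2
CMP r4, #0  (cmp 2,0)
BGT again: taken
r7=33+5=38
r7=38+6=44
After step 19: r7 = 44.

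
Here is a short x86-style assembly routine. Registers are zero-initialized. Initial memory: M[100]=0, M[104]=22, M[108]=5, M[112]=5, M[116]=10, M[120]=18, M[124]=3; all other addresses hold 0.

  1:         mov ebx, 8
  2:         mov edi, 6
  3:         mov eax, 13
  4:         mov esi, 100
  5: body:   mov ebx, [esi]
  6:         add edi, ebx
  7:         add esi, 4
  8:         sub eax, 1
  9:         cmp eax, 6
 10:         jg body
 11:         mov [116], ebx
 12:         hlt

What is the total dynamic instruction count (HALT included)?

mov ebx, 8 → ebx=8
mov edi, 6 → edi=6
mov eax, 13 → eax=13
mov esi, 100 → esi=100
mov ebx, [esi] → ebx=M[100]=0
add edi, ebx → edi=6+0=6
add esi, 4 → esi=100+4=104
sub eax, 1 → eax=13-1=12
cmp eax, 6  (cmp 12,6)
jg body: taken
mov ebx, [esi] → ebx=M[104]=22
add edi, ebx → edi=6+22=28
add esi, 4 → esi=104+4=108
sub eax, 1 → eax=12-1=11
cmp eax, 6  (cmp 11,6)
jg body: taken
mov ebx, [esi] → ebx=M[108]=5
add edi, ebx → edi=28+5=33
add esi, 4 → esi=108+4=112
sub eax, 1 → eax=11-1=10
cmp eax, 6  (cmp 10,6)
jg body: taken
mov ebx, [esi] → ebx=M[112]=5
add edi, ebx → edi=33+5=38
add esi, 4 → esi=112+4=116
sub eax, 1 → eax=10-1=9
cmp eax, 6  (cmp 9,6)
jg body: taken
mov ebx, [esi] → ebx=M[116]=10
add edi, ebx → edi=38+10=48
add esi, 4 → esi=116+4=120
sub eax, 1 → eax=9-1=8
cmp eax, 6  (cmp 8,6)
jg body: taken
mov ebx, [esi] → ebx=M[120]=18
add edi, ebx → edi=48+18=66
add esi, 4 → esi=120+4=124
sub eax, 1 → eax=8-1=7
cmp eax, 6  (cmp 7,6)
jg body: taken
mov ebx, [esi] → ebx=M[124]=3
add edi, ebx → edi=66+3=69
add esi, 4 → esi=124+4=128
sub eax, 1 → eax=7-1=6
cmp eax, 6  (cmp 6,6)
jg body: not taken
mov [116], ebx → M[116]=3
halt.
Total executed instructions: 48.

48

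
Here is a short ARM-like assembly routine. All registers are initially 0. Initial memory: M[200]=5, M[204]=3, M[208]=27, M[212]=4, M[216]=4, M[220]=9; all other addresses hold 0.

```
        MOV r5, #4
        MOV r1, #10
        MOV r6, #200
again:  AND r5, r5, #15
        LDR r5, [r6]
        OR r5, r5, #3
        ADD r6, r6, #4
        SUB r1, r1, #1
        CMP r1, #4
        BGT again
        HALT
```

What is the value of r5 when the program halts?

11

after MOV r5, #4: r5=4
after MOV r1, #10: r1=10
after MOV r6, #200: r6=200
after AND r5, r5, #15: r5=4&15=4
after LDR r5, [r6]: r5=M[200]=5
after OR r5, r5, #3: r5=5|3=7
after ADD r6, r6, #4: r6=200+4=204
after SUB r1, r1, #1: r1=10-1=9
CMP r1, #4  (cmp 9,4)
BGT again: taken
after AND r5, r5, #15: r5=7&15=7
after LDR r5, [r6]: r5=M[204]=3
after OR r5, r5, #3: r5=3|3=3
after ADD r6, r6, #4: r6=204+4=208
after SUB r1, r1, #1: r1=9-1=8
CMP r1, #4  (cmp 8,4)
BGT again: taken
after AND r5, r5, #15: r5=3&15=3
after LDR r5, [r6]: r5=M[208]=27
after OR r5, r5, #3: r5=27|3=27
after ADD r6, r6, #4: r6=208+4=212
after SUB r1, r1, #1: r1=8-1=7
CMP r1, #4  (cmp 7,4)
BGT again: taken
after AND r5, r5, #15: r5=27&15=11
after LDR r5, [r6]: r5=M[212]=4
after OR r5, r5, #3: r5=4|3=7
after ADD r6, r6, #4: r6=212+4=216
after SUB r1, r1, #1: r1=7-1=6
CMP r1, #4  (cmp 6,4)
BGT again: taken
after AND r5, r5, #15: r5=7&15=7
after LDR r5, [r6]: r5=M[216]=4
after OR r5, r5, #3: r5=4|3=7
after ADD r6, r6, #4: r6=216+4=220
after SUB r1, r1, #1: r1=6-1=5
CMP r1, #4  (cmp 5,4)
BGT again: taken
after AND r5, r5, #15: r5=7&15=7
after LDR r5, [r6]: r5=M[220]=9
after OR r5, r5, #3: r5=9|3=11
after ADD r6, r6, #4: r6=220+4=224
after SUB r1, r1, #1: r1=5-1=4
CMP r1, #4  (cmp 4,4)
BGT again: not taken
halt.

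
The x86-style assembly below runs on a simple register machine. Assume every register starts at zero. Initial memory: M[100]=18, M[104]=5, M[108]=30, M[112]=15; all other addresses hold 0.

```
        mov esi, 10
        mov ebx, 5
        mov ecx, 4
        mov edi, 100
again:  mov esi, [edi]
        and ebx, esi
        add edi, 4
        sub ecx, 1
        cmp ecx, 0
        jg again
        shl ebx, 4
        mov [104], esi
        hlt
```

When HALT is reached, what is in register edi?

esi=10
ebx=5
ecx=4
edi=100
esi=M[100]=18
ebx=5&18=0
edi=100+4=104
ecx=4-1=3
cmp ecx, 0  (cmp 3,0)
jg again: taken
esi=M[104]=5
ebx=0&5=0
edi=104+4=108
ecx=3-1=2
cmp ecx, 0  (cmp 2,0)
jg again: taken
esi=M[108]=30
ebx=0&30=0
edi=108+4=112
ecx=2-1=1
cmp ecx, 0  (cmp 1,0)
jg again: taken
esi=M[112]=15
ebx=0&15=0
edi=112+4=116
ecx=1-1=0
cmp ecx, 0  (cmp 0,0)
jg again: not taken
ebx=0<<4=0
mov [104], esi → M[104]=15
halt.

116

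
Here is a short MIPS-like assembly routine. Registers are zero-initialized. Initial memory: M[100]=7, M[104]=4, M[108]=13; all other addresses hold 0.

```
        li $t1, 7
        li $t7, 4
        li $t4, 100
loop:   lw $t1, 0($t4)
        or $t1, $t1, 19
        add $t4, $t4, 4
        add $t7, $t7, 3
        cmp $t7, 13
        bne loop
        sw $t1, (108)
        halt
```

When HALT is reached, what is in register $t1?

$t1=7
$t7=4
$t4=100
$t1=M[100]=7
$t1=7|19=23
$t4=100+4=104
$t7=4+3=7
cmp $t7, 13  (cmp 7,13)
bne loop: taken
$t1=M[104]=4
$t1=4|19=23
$t4=104+4=108
$t7=7+3=10
cmp $t7, 13  (cmp 10,13)
bne loop: taken
$t1=M[108]=13
$t1=13|19=31
$t4=108+4=112
$t7=10+3=13
cmp $t7, 13  (cmp 13,13)
bne loop: not taken
sw $t1, (108) → M[108]=31
halt.

31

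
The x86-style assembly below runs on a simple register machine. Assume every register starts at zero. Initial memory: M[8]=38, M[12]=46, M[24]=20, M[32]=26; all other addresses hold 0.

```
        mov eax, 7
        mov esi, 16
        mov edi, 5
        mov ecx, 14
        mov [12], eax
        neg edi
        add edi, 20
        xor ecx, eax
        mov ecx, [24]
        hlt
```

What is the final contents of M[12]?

7

mov eax, 7 → eax=7
mov esi, 16 → esi=16
mov edi, 5 → edi=5
mov ecx, 14 → ecx=14
mov [12], eax → M[12]=7
neg edi → edi=-(5)=-5
add edi, 20 → edi=(-5)+20=15
xor ecx, eax → ecx=14^7=9
mov ecx, [24] → ecx=M[24]=20
halt.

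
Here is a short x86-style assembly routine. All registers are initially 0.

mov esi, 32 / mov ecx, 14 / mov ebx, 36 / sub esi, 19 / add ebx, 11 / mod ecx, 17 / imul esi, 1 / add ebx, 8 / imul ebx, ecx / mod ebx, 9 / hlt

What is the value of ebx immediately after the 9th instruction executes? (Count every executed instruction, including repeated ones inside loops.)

after mov esi, 32: esi=32
after mov ecx, 14: ecx=14
after mov ebx, 36: ebx=36
after sub esi, 19: esi=32-19=13
after add ebx, 11: ebx=36+11=47
after mod ecx, 17: ecx=14%17=14
after imul esi, 1: esi=13*1=13
after add ebx, 8: ebx=47+8=55
after imul ebx, ecx: ebx=55*14=770
After step 9: ebx = 770.

770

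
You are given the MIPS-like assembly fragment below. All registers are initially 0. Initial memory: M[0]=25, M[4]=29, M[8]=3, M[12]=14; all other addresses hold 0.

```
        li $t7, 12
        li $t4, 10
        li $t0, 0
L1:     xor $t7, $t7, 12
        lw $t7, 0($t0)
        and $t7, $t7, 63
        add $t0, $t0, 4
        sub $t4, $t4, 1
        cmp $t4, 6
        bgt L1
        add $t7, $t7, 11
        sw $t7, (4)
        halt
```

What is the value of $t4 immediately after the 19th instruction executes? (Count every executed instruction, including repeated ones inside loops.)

after li $t7, 12: $t7=12
after li $t4, 10: $t4=10
after li $t0, 0: $t0=0
after xor $t7, $t7, 12: $t7=12^12=0
after lw $t7, 0($t0): $t7=M[0]=25
after and $t7, $t7, 63: $t7=25&63=25
after add $t0, $t0, 4: $t0=0+4=4
after sub $t4, $t4, 1: $t4=10-1=9
cmp $t4, 6  (cmp 9,6)
bgt L1: taken
after xor $t7, $t7, 12: $t7=25^12=21
after lw $t7, 0($t0): $t7=M[4]=29
after and $t7, $t7, 63: $t7=29&63=29
after add $t0, $t0, 4: $t0=4+4=8
after sub $t4, $t4, 1: $t4=9-1=8
cmp $t4, 6  (cmp 8,6)
bgt L1: taken
after xor $t7, $t7, 12: $t7=29^12=17
after lw $t7, 0($t0): $t7=M[8]=3
After step 19: $t4 = 8.

8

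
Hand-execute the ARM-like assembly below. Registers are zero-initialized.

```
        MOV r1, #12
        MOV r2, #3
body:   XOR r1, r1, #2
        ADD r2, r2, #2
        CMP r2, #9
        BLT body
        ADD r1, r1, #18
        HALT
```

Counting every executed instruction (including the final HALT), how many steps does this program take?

16

after MOV r1, #12: r1=12
after MOV r2, #3: r2=3
after XOR r1, r1, #2: r1=12^2=14
after ADD r2, r2, #2: r2=3+2=5
CMP r2, #9  (cmp 5,9)
BLT body: taken
after XOR r1, r1, #2: r1=14^2=12
after ADD r2, r2, #2: r2=5+2=7
CMP r2, #9  (cmp 7,9)
BLT body: taken
after XOR r1, r1, #2: r1=12^2=14
after ADD r2, r2, #2: r2=7+2=9
CMP r2, #9  (cmp 9,9)
BLT body: not taken
after ADD r1, r1, #18: r1=14+18=32
halt.
Total executed instructions: 16.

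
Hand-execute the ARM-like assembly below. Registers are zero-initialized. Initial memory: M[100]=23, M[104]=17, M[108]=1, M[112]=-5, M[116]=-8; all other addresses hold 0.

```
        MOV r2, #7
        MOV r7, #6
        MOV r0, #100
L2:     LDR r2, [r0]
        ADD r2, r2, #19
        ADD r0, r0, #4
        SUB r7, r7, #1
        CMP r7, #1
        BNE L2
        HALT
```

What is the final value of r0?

120

r2=7
r7=6
r0=100
r2=M[100]=23
r2=23+19=42
r0=100+4=104
r7=6-1=5
CMP r7, #1  (cmp 5,1)
BNE L2: taken
r2=M[104]=17
r2=17+19=36
r0=104+4=108
r7=5-1=4
CMP r7, #1  (cmp 4,1)
BNE L2: taken
r2=M[108]=1
r2=1+19=20
r0=108+4=112
r7=4-1=3
CMP r7, #1  (cmp 3,1)
BNE L2: taken
r2=M[112]=-5
r2=(-5)+19=14
r0=112+4=116
r7=3-1=2
CMP r7, #1  (cmp 2,1)
BNE L2: taken
r2=M[116]=-8
r2=(-8)+19=11
r0=116+4=120
r7=2-1=1
CMP r7, #1  (cmp 1,1)
BNE L2: not taken
halt.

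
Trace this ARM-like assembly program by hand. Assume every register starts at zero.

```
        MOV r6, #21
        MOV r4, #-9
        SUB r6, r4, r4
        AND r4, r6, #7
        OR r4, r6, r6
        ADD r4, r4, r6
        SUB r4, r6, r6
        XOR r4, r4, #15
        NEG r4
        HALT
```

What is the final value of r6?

0

after MOV r6, #21: r6=21
after MOV r4, #-9: r4=-9
after SUB r6, r4, r4: r6=(-9)-(-9)=0
after AND r4, r6, #7: r4=0&7=0
after OR r4, r6, r6: r4=0|0=0
after ADD r4, r4, r6: r4=0+0=0
after SUB r4, r6, r6: r4=0-0=0
after XOR r4, r4, #15: r4=0^15=15
after NEG r4: r4=-(15)=-15
halt.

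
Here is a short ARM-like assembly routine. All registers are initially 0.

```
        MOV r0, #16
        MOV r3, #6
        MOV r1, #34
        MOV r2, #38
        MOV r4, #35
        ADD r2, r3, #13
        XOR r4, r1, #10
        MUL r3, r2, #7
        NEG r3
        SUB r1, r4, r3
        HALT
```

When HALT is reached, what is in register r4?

40

after MOV r0, #16: r0=16
after MOV r3, #6: r3=6
after MOV r1, #34: r1=34
after MOV r2, #38: r2=38
after MOV r4, #35: r4=35
after ADD r2, r3, #13: r2=6+13=19
after XOR r4, r1, #10: r4=34^10=40
after MUL r3, r2, #7: r3=19*7=133
after NEG r3: r3=-(133)=-133
after SUB r1, r4, r3: r1=40-(-133)=173
halt.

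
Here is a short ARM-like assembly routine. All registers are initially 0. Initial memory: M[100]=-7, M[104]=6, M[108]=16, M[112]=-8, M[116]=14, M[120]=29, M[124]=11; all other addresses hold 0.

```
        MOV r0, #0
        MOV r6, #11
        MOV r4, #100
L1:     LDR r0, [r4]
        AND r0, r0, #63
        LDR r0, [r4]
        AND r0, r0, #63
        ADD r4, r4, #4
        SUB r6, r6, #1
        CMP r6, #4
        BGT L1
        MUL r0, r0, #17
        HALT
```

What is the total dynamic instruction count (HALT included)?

after MOV r0, #0: r0=0
after MOV r6, #11: r6=11
after MOV r4, #100: r4=100
after LDR r0, [r4]: r0=M[100]=-7
after AND r0, r0, #63: r0=(-7)&63=57
after LDR r0, [r4]: r0=M[100]=-7
after AND r0, r0, #63: r0=(-7)&63=57
after ADD r4, r4, #4: r4=100+4=104
after SUB r6, r6, #1: r6=11-1=10
CMP r6, #4  (cmp 10,4)
BGT L1: taken
after LDR r0, [r4]: r0=M[104]=6
after AND r0, r0, #63: r0=6&63=6
after LDR r0, [r4]: r0=M[104]=6
after AND r0, r0, #63: r0=6&63=6
after ADD r4, r4, #4: r4=104+4=108
after SUB r6, r6, #1: r6=10-1=9
CMP r6, #4  (cmp 9,4)
BGT L1: taken
after LDR r0, [r4]: r0=M[108]=16
after AND r0, r0, #63: r0=16&63=16
after LDR r0, [r4]: r0=M[108]=16
after AND r0, r0, #63: r0=16&63=16
after ADD r4, r4, #4: r4=108+4=112
after SUB r6, r6, #1: r6=9-1=8
CMP r6, #4  (cmp 8,4)
BGT L1: taken
after LDR r0, [r4]: r0=M[112]=-8
after AND r0, r0, #63: r0=(-8)&63=56
after LDR r0, [r4]: r0=M[112]=-8
after AND r0, r0, #63: r0=(-8)&63=56
after ADD r4, r4, #4: r4=112+4=116
after SUB r6, r6, #1: r6=8-1=7
CMP r6, #4  (cmp 7,4)
BGT L1: taken
after LDR r0, [r4]: r0=M[116]=14
after AND r0, r0, #63: r0=14&63=14
after LDR r0, [r4]: r0=M[116]=14
after AND r0, r0, #63: r0=14&63=14
after ADD r4, r4, #4: r4=116+4=120
after SUB r6, r6, #1: r6=7-1=6
CMP r6, #4  (cmp 6,4)
BGT L1: taken
after LDR r0, [r4]: r0=M[120]=29
after AND r0, r0, #63: r0=29&63=29
after LDR r0, [r4]: r0=M[120]=29
after AND r0, r0, #63: r0=29&63=29
after ADD r4, r4, #4: r4=120+4=124
after SUB r6, r6, #1: r6=6-1=5
CMP r6, #4  (cmp 5,4)
BGT L1: taken
after LDR r0, [r4]: r0=M[124]=11
after AND r0, r0, #63: r0=11&63=11
after LDR r0, [r4]: r0=M[124]=11
after AND r0, r0, #63: r0=11&63=11
after ADD r4, r4, #4: r4=124+4=128
after SUB r6, r6, #1: r6=5-1=4
CMP r6, #4  (cmp 4,4)
BGT L1: not taken
after MUL r0, r0, #17: r0=11*17=187
halt.
Total executed instructions: 61.

61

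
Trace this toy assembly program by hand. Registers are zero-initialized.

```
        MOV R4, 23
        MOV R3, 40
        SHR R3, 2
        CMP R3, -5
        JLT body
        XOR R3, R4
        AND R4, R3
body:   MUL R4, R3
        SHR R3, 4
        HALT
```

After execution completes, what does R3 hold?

1

after MOV R4, 23: R4=23
after MOV R3, 40: R3=40
after SHR R3, 2: R3=40>>2=10
CMP R3, -5  (cmp 10,-5)
JLT body: not taken
after XOR R3, R4: R3=10^23=29
after AND R4, R3: R4=23&29=21
after MUL R4, R3: R4=21*29=609
after SHR R3, 4: R3=29>>4=1
halt.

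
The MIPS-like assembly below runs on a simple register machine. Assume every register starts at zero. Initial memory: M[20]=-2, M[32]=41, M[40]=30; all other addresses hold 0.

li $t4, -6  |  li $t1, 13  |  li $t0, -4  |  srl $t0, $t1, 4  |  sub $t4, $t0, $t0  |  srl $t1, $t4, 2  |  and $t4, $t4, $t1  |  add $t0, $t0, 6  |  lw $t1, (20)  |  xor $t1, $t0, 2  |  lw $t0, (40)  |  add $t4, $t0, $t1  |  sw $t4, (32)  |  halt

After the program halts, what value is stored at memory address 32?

34

after li $t4, -6: $t4=-6
after li $t1, 13: $t1=13
after li $t0, -4: $t0=-4
after srl $t0, $t1, 4: $t0=13>>4=0
after sub $t4, $t0, $t0: $t4=0-0=0
after srl $t1, $t4, 2: $t1=0>>2=0
after and $t4, $t4, $t1: $t4=0&0=0
after add $t0, $t0, 6: $t0=0+6=6
after lw $t1, (20): $t1=M[20]=-2
after xor $t1, $t0, 2: $t1=6^2=4
after lw $t0, (40): $t0=M[40]=30
after add $t4, $t0, $t1: $t4=30+4=34
sw $t4, (32) → M[32]=34
halt.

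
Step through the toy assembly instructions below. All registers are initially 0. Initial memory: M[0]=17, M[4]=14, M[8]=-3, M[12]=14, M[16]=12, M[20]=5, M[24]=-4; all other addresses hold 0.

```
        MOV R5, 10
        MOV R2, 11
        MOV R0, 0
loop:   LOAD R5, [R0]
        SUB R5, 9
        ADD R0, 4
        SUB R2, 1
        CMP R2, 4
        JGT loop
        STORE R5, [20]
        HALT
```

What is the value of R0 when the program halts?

28

R5=10
R2=11
R0=0
R5=M[0]=17
R5=17-9=8
R0=0+4=4
R2=11-1=10
CMP R2, 4  (cmp 10,4)
JGT loop: taken
R5=M[4]=14
R5=14-9=5
R0=4+4=8
R2=10-1=9
CMP R2, 4  (cmp 9,4)
JGT loop: taken
R5=M[8]=-3
R5=(-3)-9=-12
R0=8+4=12
R2=9-1=8
CMP R2, 4  (cmp 8,4)
JGT loop: taken
R5=M[12]=14
R5=14-9=5
R0=12+4=16
R2=8-1=7
CMP R2, 4  (cmp 7,4)
JGT loop: taken
R5=M[16]=12
R5=12-9=3
R0=16+4=20
R2=7-1=6
CMP R2, 4  (cmp 6,4)
JGT loop: taken
R5=M[20]=5
R5=5-9=-4
R0=20+4=24
R2=6-1=5
CMP R2, 4  (cmp 5,4)
JGT loop: taken
R5=M[24]=-4
R5=(-4)-9=-13
R0=24+4=28
R2=5-1=4
CMP R2, 4  (cmp 4,4)
JGT loop: not taken
STORE R5, [20] → M[20]=-13
halt.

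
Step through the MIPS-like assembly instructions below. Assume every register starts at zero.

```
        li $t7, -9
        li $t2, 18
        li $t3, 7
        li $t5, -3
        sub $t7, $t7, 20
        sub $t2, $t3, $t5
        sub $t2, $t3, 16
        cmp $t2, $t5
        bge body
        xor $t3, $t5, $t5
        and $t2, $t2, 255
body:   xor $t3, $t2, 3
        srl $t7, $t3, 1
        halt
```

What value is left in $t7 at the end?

122

$t7=-9
$t2=18
$t3=7
$t5=-3
$t7=(-9)-20=-29
$t2=7-(-3)=10
$t2=7-16=-9
cmp $t2, $t5  (cmp -9,-3)
bge body: not taken
$t3=(-3)^(-3)=0
$t2=(-9)&255=247
$t3=247^3=244
$t7=244>>1=122
halt.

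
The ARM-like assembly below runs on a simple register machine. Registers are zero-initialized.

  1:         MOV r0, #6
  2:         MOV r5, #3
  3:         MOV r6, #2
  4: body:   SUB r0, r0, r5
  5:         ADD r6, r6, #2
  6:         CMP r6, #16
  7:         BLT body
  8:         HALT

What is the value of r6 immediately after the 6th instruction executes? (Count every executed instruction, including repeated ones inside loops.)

after MOV r0, #6: r0=6
after MOV r5, #3: r5=3
after MOV r6, #2: r6=2
after SUB r0, r0, r5: r0=6-3=3
after ADD r6, r6, #2: r6=2+2=4
CMP r6, #16  (cmp 4,16)
After step 6: r6 = 4.

4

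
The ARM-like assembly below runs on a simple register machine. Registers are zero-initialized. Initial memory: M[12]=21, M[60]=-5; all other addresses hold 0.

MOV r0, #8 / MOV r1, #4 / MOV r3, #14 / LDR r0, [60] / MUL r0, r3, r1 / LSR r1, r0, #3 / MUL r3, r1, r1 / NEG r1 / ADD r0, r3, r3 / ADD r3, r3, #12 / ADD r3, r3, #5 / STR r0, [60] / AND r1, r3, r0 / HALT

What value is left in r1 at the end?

66

after MOV r0, #8: r0=8
after MOV r1, #4: r1=4
after MOV r3, #14: r3=14
after LDR r0, [60]: r0=M[60]=-5
after MUL r0, r3, r1: r0=14*4=56
after LSR r1, r0, #3: r1=56>>3=7
after MUL r3, r1, r1: r3=7*7=49
after NEG r1: r1=-(7)=-7
after ADD r0, r3, r3: r0=49+49=98
after ADD r3, r3, #12: r3=49+12=61
after ADD r3, r3, #5: r3=61+5=66
STR r0, [60] → M[60]=98
after AND r1, r3, r0: r1=66&98=66
halt.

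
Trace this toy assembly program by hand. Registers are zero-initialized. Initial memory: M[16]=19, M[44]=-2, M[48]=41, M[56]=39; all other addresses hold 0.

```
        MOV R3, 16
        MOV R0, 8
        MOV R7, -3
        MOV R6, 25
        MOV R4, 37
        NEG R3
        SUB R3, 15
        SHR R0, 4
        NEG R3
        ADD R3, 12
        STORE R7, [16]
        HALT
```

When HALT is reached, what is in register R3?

43

MOV R3, 16 → R3=16
MOV R0, 8 → R0=8
MOV R7, -3 → R7=-3
MOV R6, 25 → R6=25
MOV R4, 37 → R4=37
NEG R3 → R3=-(16)=-16
SUB R3, 15 → R3=(-16)-15=-31
SHR R0, 4 → R0=8>>4=0
NEG R3 → R3=-(-31)=31
ADD R3, 12 → R3=31+12=43
STORE R7, [16] → M[16]=-3
halt.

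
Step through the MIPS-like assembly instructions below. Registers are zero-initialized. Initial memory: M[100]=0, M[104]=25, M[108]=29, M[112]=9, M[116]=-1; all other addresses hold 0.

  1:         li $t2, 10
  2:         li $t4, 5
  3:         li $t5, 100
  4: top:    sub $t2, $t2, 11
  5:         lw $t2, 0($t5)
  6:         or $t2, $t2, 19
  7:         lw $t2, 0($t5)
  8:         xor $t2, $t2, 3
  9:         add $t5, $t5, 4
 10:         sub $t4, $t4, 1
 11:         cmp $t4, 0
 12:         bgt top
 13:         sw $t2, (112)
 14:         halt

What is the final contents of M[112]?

-4

li $t2, 10 → $t2=10
li $t4, 5 → $t4=5
li $t5, 100 → $t5=100
sub $t2, $t2, 11 → $t2=10-11=-1
lw $t2, 0($t5) → $t2=M[100]=0
or $t2, $t2, 19 → $t2=0|19=19
lw $t2, 0($t5) → $t2=M[100]=0
xor $t2, $t2, 3 → $t2=0^3=3
add $t5, $t5, 4 → $t5=100+4=104
sub $t4, $t4, 1 → $t4=5-1=4
cmp $t4, 0  (cmp 4,0)
bgt top: taken
sub $t2, $t2, 11 → $t2=3-11=-8
lw $t2, 0($t5) → $t2=M[104]=25
or $t2, $t2, 19 → $t2=25|19=27
lw $t2, 0($t5) → $t2=M[104]=25
xor $t2, $t2, 3 → $t2=25^3=26
add $t5, $t5, 4 → $t5=104+4=108
sub $t4, $t4, 1 → $t4=4-1=3
cmp $t4, 0  (cmp 3,0)
bgt top: taken
sub $t2, $t2, 11 → $t2=26-11=15
lw $t2, 0($t5) → $t2=M[108]=29
or $t2, $t2, 19 → $t2=29|19=31
lw $t2, 0($t5) → $t2=M[108]=29
xor $t2, $t2, 3 → $t2=29^3=30
add $t5, $t5, 4 → $t5=108+4=112
sub $t4, $t4, 1 → $t4=3-1=2
cmp $t4, 0  (cmp 2,0)
bgt top: taken
sub $t2, $t2, 11 → $t2=30-11=19
lw $t2, 0($t5) → $t2=M[112]=9
or $t2, $t2, 19 → $t2=9|19=27
lw $t2, 0($t5) → $t2=M[112]=9
xor $t2, $t2, 3 → $t2=9^3=10
add $t5, $t5, 4 → $t5=112+4=116
sub $t4, $t4, 1 → $t4=2-1=1
cmp $t4, 0  (cmp 1,0)
bgt top: taken
sub $t2, $t2, 11 → $t2=10-11=-1
lw $t2, 0($t5) → $t2=M[116]=-1
or $t2, $t2, 19 → $t2=(-1)|19=-1
lw $t2, 0($t5) → $t2=M[116]=-1
xor $t2, $t2, 3 → $t2=(-1)^3=-4
add $t5, $t5, 4 → $t5=116+4=120
sub $t4, $t4, 1 → $t4=1-1=0
cmp $t4, 0  (cmp 0,0)
bgt top: not taken
sw $t2, (112) → M[112]=-4
halt.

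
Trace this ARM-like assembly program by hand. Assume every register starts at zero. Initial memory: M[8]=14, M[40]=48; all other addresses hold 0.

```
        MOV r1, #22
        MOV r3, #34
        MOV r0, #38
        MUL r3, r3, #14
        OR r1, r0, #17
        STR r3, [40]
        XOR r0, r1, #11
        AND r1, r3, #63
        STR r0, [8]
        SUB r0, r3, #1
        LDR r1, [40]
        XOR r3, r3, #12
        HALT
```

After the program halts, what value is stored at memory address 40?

MOV r1, #22 → r1=22
MOV r3, #34 → r3=34
MOV r0, #38 → r0=38
MUL r3, r3, #14 → r3=34*14=476
OR r1, r0, #17 → r1=38|17=55
STR r3, [40] → M[40]=476
XOR r0, r1, #11 → r0=55^11=60
AND r1, r3, #63 → r1=476&63=28
STR r0, [8] → M[8]=60
SUB r0, r3, #1 → r0=476-1=475
LDR r1, [40] → r1=M[40]=476
XOR r3, r3, #12 → r3=476^12=464
halt.

476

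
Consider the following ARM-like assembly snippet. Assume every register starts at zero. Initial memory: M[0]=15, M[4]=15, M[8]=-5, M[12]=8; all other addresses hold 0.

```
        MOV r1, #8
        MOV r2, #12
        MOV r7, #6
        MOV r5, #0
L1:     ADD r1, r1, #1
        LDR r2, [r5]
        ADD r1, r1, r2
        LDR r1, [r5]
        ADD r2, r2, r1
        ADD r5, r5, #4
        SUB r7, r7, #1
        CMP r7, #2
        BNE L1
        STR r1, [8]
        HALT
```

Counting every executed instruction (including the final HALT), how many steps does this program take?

42

MOV r1, #8 → r1=8
MOV r2, #12 → r2=12
MOV r7, #6 → r7=6
MOV r5, #0 → r5=0
ADD r1, r1, #1 → r1=8+1=9
LDR r2, [r5] → r2=M[0]=15
ADD r1, r1, r2 → r1=9+15=24
LDR r1, [r5] → r1=M[0]=15
ADD r2, r2, r1 → r2=15+15=30
ADD r5, r5, #4 → r5=0+4=4
SUB r7, r7, #1 → r7=6-1=5
CMP r7, #2  (cmp 5,2)
BNE L1: taken
ADD r1, r1, #1 → r1=15+1=16
LDR r2, [r5] → r2=M[4]=15
ADD r1, r1, r2 → r1=16+15=31
LDR r1, [r5] → r1=M[4]=15
ADD r2, r2, r1 → r2=15+15=30
ADD r5, r5, #4 → r5=4+4=8
SUB r7, r7, #1 → r7=5-1=4
CMP r7, #2  (cmp 4,2)
BNE L1: taken
ADD r1, r1, #1 → r1=15+1=16
LDR r2, [r5] → r2=M[8]=-5
ADD r1, r1, r2 → r1=16+(-5)=11
LDR r1, [r5] → r1=M[8]=-5
ADD r2, r2, r1 → r2=(-5)+(-5)=-10
ADD r5, r5, #4 → r5=8+4=12
SUB r7, r7, #1 → r7=4-1=3
CMP r7, #2  (cmp 3,2)
BNE L1: taken
ADD r1, r1, #1 → r1=(-5)+1=-4
LDR r2, [r5] → r2=M[12]=8
ADD r1, r1, r2 → r1=(-4)+8=4
LDR r1, [r5] → r1=M[12]=8
ADD r2, r2, r1 → r2=8+8=16
ADD r5, r5, #4 → r5=12+4=16
SUB r7, r7, #1 → r7=3-1=2
CMP r7, #2  (cmp 2,2)
BNE L1: not taken
STR r1, [8] → M[8]=8
halt.
Total executed instructions: 42.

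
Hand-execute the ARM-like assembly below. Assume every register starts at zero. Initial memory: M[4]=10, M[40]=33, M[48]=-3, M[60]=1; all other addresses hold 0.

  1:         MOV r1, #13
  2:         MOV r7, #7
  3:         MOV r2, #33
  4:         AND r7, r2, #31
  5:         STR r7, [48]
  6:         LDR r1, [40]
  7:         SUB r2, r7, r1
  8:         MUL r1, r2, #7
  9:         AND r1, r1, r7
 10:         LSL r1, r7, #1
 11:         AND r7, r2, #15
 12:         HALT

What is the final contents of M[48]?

1

r1=13
r7=7
r2=33
r7=33&31=1
STR r7, [48] → M[48]=1
r1=M[40]=33
r2=1-33=-32
r1=(-32)*7=-224
r1=(-224)&1=0
r1=1<<1=2
r7=(-32)&15=0
halt.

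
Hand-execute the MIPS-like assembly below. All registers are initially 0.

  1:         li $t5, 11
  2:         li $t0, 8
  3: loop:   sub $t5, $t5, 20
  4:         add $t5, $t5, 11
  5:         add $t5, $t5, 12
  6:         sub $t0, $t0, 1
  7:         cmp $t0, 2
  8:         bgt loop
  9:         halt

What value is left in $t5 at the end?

li $t5, 11 → $t5=11
li $t0, 8 → $t0=8
sub $t5, $t5, 20 → $t5=11-20=-9
add $t5, $t5, 11 → $t5=(-9)+11=2
add $t5, $t5, 12 → $t5=2+12=14
sub $t0, $t0, 1 → $t0=8-1=7
cmp $t0, 2  (cmp 7,2)
bgt loop: taken
sub $t5, $t5, 20 → $t5=14-20=-6
add $t5, $t5, 11 → $t5=(-6)+11=5
add $t5, $t5, 12 → $t5=5+12=17
sub $t0, $t0, 1 → $t0=7-1=6
cmp $t0, 2  (cmp 6,2)
bgt loop: taken
sub $t5, $t5, 20 → $t5=17-20=-3
add $t5, $t5, 11 → $t5=(-3)+11=8
add $t5, $t5, 12 → $t5=8+12=20
sub $t0, $t0, 1 → $t0=6-1=5
cmp $t0, 2  (cmp 5,2)
bgt loop: taken
sub $t5, $t5, 20 → $t5=20-20=0
add $t5, $t5, 11 → $t5=0+11=11
add $t5, $t5, 12 → $t5=11+12=23
sub $t0, $t0, 1 → $t0=5-1=4
cmp $t0, 2  (cmp 4,2)
bgt loop: taken
sub $t5, $t5, 20 → $t5=23-20=3
add $t5, $t5, 11 → $t5=3+11=14
add $t5, $t5, 12 → $t5=14+12=26
sub $t0, $t0, 1 → $t0=4-1=3
cmp $t0, 2  (cmp 3,2)
bgt loop: taken
sub $t5, $t5, 20 → $t5=26-20=6
add $t5, $t5, 11 → $t5=6+11=17
add $t5, $t5, 12 → $t5=17+12=29
sub $t0, $t0, 1 → $t0=3-1=2
cmp $t0, 2  (cmp 2,2)
bgt loop: not taken
halt.

29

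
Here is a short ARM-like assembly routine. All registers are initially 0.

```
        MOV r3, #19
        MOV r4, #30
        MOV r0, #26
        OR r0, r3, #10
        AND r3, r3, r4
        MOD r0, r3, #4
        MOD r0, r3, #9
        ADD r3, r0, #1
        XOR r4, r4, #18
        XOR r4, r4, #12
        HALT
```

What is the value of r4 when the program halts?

r3=19
r4=30
r0=26
r0=19|10=27
r3=19&30=18
r0=18%4=2
r0=18%9=0
r3=0+1=1
r4=30^18=12
r4=12^12=0
halt.

0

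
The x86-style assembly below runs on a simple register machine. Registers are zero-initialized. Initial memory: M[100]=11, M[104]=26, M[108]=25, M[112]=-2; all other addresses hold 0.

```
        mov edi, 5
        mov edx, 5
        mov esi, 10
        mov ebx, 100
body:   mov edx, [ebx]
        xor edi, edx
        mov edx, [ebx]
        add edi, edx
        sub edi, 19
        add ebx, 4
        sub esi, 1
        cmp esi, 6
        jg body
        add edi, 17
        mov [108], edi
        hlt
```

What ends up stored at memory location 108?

edi=5
edx=5
esi=10
ebx=100
edx=M[100]=11
edi=5^11=14
edx=M[100]=11
edi=14+11=25
edi=25-19=6
ebx=100+4=104
esi=10-1=9
cmp esi, 6  (cmp 9,6)
jg body: taken
edx=M[104]=26
edi=6^26=28
edx=M[104]=26
edi=28+26=54
edi=54-19=35
ebx=104+4=108
esi=9-1=8
cmp esi, 6  (cmp 8,6)
jg body: taken
edx=M[108]=25
edi=35^25=58
edx=M[108]=25
edi=58+25=83
edi=83-19=64
ebx=108+4=112
esi=8-1=7
cmp esi, 6  (cmp 7,6)
jg body: taken
edx=M[112]=-2
edi=64^(-2)=-66
edx=M[112]=-2
edi=(-66)+(-2)=-68
edi=(-68)-19=-87
ebx=112+4=116
esi=7-1=6
cmp esi, 6  (cmp 6,6)
jg body: not taken
edi=(-87)+17=-70
mov [108], edi → M[108]=-70
halt.

-70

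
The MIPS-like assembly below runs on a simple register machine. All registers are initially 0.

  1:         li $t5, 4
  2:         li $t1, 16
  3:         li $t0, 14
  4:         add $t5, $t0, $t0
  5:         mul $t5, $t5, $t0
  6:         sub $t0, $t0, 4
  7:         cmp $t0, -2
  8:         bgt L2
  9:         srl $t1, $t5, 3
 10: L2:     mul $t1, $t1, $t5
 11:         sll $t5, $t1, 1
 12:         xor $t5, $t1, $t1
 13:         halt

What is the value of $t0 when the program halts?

10

$t5=4
$t1=16
$t0=14
$t5=14+14=28
$t5=28*14=392
$t0=14-4=10
cmp $t0, -2  (cmp 10,-2)
bgt L2: taken
$t1=16*392=6272
$t5=6272<<1=12544
$t5=6272^6272=0
halt.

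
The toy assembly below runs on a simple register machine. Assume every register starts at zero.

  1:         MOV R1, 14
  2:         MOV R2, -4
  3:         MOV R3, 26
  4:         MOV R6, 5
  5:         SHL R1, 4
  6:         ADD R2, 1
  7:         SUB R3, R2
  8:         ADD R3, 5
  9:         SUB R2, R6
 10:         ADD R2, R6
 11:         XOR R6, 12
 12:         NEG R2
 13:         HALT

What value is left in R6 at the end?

9

after MOV R1, 14: R1=14
after MOV R2, -4: R2=-4
after MOV R3, 26: R3=26
after MOV R6, 5: R6=5
after SHL R1, 4: R1=14<<4=224
after ADD R2, 1: R2=(-4)+1=-3
after SUB R3, R2: R3=26-(-3)=29
after ADD R3, 5: R3=29+5=34
after SUB R2, R6: R2=(-3)-5=-8
after ADD R2, R6: R2=(-8)+5=-3
after XOR R6, 12: R6=5^12=9
after NEG R2: R2=-(-3)=3
halt.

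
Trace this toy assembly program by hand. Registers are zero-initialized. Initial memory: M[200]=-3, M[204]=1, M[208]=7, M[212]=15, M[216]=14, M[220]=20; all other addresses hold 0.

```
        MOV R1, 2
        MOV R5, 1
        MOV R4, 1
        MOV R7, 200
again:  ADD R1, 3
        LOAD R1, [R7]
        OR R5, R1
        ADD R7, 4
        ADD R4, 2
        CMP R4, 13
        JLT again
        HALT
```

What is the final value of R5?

MOV R1, 2 → R1=2
MOV R5, 1 → R5=1
MOV R4, 1 → R4=1
MOV R7, 200 → R7=200
ADD R1, 3 → R1=2+3=5
LOAD R1, [R7] → R1=M[200]=-3
OR R5, R1 → R5=1|(-3)=-3
ADD R7, 4 → R7=200+4=204
ADD R4, 2 → R4=1+2=3
CMP R4, 13  (cmp 3,13)
JLT again: taken
ADD R1, 3 → R1=(-3)+3=0
LOAD R1, [R7] → R1=M[204]=1
OR R5, R1 → R5=(-3)|1=-3
ADD R7, 4 → R7=204+4=208
ADD R4, 2 → R4=3+2=5
CMP R4, 13  (cmp 5,13)
JLT again: taken
ADD R1, 3 → R1=1+3=4
LOAD R1, [R7] → R1=M[208]=7
OR R5, R1 → R5=(-3)|7=-1
ADD R7, 4 → R7=208+4=212
ADD R4, 2 → R4=5+2=7
CMP R4, 13  (cmp 7,13)
JLT again: taken
ADD R1, 3 → R1=7+3=10
LOAD R1, [R7] → R1=M[212]=15
OR R5, R1 → R5=(-1)|15=-1
ADD R7, 4 → R7=212+4=216
ADD R4, 2 → R4=7+2=9
CMP R4, 13  (cmp 9,13)
JLT again: taken
ADD R1, 3 → R1=15+3=18
LOAD R1, [R7] → R1=M[216]=14
OR R5, R1 → R5=(-1)|14=-1
ADD R7, 4 → R7=216+4=220
ADD R4, 2 → R4=9+2=11
CMP R4, 13  (cmp 11,13)
JLT again: taken
ADD R1, 3 → R1=14+3=17
LOAD R1, [R7] → R1=M[220]=20
OR R5, R1 → R5=(-1)|20=-1
ADD R7, 4 → R7=220+4=224
ADD R4, 2 → R4=11+2=13
CMP R4, 13  (cmp 13,13)
JLT again: not taken
halt.

-1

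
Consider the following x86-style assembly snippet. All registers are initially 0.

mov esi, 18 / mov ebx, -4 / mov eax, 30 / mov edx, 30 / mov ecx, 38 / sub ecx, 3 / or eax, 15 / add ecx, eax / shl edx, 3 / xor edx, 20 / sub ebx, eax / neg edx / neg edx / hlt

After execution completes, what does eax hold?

mov esi, 18 → esi=18
mov ebx, -4 → ebx=-4
mov eax, 30 → eax=30
mov edx, 30 → edx=30
mov ecx, 38 → ecx=38
sub ecx, 3 → ecx=38-3=35
or eax, 15 → eax=30|15=31
add ecx, eax → ecx=35+31=66
shl edx, 3 → edx=30<<3=240
xor edx, 20 → edx=240^20=228
sub ebx, eax → ebx=(-4)-31=-35
neg edx → edx=-(228)=-228
neg edx → edx=-(-228)=228
halt.

31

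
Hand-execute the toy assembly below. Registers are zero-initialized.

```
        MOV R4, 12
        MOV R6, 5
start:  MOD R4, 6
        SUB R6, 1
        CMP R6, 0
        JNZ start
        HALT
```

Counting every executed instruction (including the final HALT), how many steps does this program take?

23

MOV R4, 12 → R4=12
MOV R6, 5 → R6=5
MOD R4, 6 → R4=12%6=0
SUB R6, 1 → R6=5-1=4
CMP R6, 0  (cmp 4,0)
JNZ start: taken
MOD R4, 6 → R4=0%6=0
SUB R6, 1 → R6=4-1=3
CMP R6, 0  (cmp 3,0)
JNZ start: taken
MOD R4, 6 → R4=0%6=0
SUB R6, 1 → R6=3-1=2
CMP R6, 0  (cmp 2,0)
JNZ start: taken
MOD R4, 6 → R4=0%6=0
SUB R6, 1 → R6=2-1=1
CMP R6, 0  (cmp 1,0)
JNZ start: taken
MOD R4, 6 → R4=0%6=0
SUB R6, 1 → R6=1-1=0
CMP R6, 0  (cmp 0,0)
JNZ start: not taken
halt.
Total executed instructions: 23.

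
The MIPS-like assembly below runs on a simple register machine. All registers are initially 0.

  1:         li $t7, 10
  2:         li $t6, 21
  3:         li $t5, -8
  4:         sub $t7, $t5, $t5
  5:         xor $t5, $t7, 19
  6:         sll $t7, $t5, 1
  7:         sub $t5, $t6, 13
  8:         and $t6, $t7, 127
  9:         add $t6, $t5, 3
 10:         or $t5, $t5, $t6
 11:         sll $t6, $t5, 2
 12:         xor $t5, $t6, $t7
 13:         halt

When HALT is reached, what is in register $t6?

after li $t7, 10: $t7=10
after li $t6, 21: $t6=21
after li $t5, -8: $t5=-8
after sub $t7, $t5, $t5: $t7=(-8)-(-8)=0
after xor $t5, $t7, 19: $t5=0^19=19
after sll $t7, $t5, 1: $t7=19<<1=38
after sub $t5, $t6, 13: $t5=21-13=8
after and $t6, $t7, 127: $t6=38&127=38
after add $t6, $t5, 3: $t6=8+3=11
after or $t5, $t5, $t6: $t5=8|11=11
after sll $t6, $t5, 2: $t6=11<<2=44
after xor $t5, $t6, $t7: $t5=44^38=10
halt.

44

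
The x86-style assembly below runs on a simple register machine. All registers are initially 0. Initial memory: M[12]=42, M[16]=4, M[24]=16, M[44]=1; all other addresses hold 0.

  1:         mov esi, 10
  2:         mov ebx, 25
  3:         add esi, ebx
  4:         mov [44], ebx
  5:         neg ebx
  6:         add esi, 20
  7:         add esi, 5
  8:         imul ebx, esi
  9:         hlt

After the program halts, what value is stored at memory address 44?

mov esi, 10 → esi=10
mov ebx, 25 → ebx=25
add esi, ebx → esi=10+25=35
mov [44], ebx → M[44]=25
neg ebx → ebx=-(25)=-25
add esi, 20 → esi=35+20=55
add esi, 5 → esi=55+5=60
imul ebx, esi → ebx=(-25)*60=-1500
halt.

25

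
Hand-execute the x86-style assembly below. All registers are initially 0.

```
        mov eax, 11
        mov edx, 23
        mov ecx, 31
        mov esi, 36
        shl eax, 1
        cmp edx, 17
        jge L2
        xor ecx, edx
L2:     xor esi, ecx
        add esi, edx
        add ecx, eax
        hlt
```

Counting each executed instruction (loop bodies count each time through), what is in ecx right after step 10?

after mov eax, 11: eax=11
after mov edx, 23: edx=23
after mov ecx, 31: ecx=31
after mov esi, 36: esi=36
after shl eax, 1: eax=11<<1=22
cmp edx, 17  (cmp 23,17)
jge L2: taken
after xor esi, ecx: esi=36^31=59
after add esi, edx: esi=59+23=82
after add ecx, eax: ecx=31+22=53
After step 10: ecx = 53.

53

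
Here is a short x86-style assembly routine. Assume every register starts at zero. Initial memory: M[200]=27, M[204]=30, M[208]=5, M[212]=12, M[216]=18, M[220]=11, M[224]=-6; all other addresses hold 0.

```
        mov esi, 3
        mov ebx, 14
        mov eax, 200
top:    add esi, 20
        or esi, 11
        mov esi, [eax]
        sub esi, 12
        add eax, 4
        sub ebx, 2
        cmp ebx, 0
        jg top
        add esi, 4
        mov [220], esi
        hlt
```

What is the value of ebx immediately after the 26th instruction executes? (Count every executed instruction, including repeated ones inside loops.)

8

after mov esi, 3: esi=3
after mov ebx, 14: ebx=14
after mov eax, 200: eax=200
after add esi, 20: esi=3+20=23
after or esi, 11: esi=23|11=31
after mov esi, [eax]: esi=M[200]=27
after sub esi, 12: esi=27-12=15
after add eax, 4: eax=200+4=204
after sub ebx, 2: ebx=14-2=12
cmp ebx, 0  (cmp 12,0)
jg top: taken
after add esi, 20: esi=15+20=35
after or esi, 11: esi=35|11=43
after mov esi, [eax]: esi=M[204]=30
after sub esi, 12: esi=30-12=18
after add eax, 4: eax=204+4=208
after sub ebx, 2: ebx=12-2=10
cmp ebx, 0  (cmp 10,0)
jg top: taken
after add esi, 20: esi=18+20=38
after or esi, 11: esi=38|11=47
after mov esi, [eax]: esi=M[208]=5
after sub esi, 12: esi=5-12=-7
after add eax, 4: eax=208+4=212
after sub ebx, 2: ebx=10-2=8
cmp ebx, 0  (cmp 8,0)
After step 26: ebx = 8.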